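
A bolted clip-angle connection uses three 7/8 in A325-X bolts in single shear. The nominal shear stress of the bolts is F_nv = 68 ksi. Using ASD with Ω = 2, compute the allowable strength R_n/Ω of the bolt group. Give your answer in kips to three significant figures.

A_b = π × 0.875² / 4 = 0.6013 in².
R_n = F_nv · A_b · n · n_s = 68 × 0.6013 × 3 × 1 = 122.7 kips.
Allowable strength R_n/Ω = 122.7 / 2 = 61.3 kips.

61.3 kips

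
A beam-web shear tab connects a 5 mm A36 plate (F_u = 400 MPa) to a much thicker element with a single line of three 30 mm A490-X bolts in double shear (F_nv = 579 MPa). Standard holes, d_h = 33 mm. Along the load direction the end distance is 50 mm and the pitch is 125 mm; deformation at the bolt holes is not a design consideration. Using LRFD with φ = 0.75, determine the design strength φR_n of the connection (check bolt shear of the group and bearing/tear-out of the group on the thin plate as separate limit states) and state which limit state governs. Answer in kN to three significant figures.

Bolt shear: A_b = π·30²/4 = 706.9 mm²; R_n = 579 × 706.9 × 3 × 2 / 1000 = 2456 kN → 0.75 × 2456 = 1840 kN.
Bearing (1.5 l_c t F_u ≤ 3.0 d t F_u): upper limit = 3.0·30·5·400 / 1000 = 180 kN.
  Edge l_c = 50 − 33/2 = 33.5 → r_n = 100.5 kN; interior l_c = 125 − 33 = 92 → r_n = 180 kN.
  R_n,bearing = 1·100.5 + 2·180 = 460.5 kN → 0.75 × 460.5 = 345 kN.
Bearing governs: 345 kN.

345 kN (bearing governs)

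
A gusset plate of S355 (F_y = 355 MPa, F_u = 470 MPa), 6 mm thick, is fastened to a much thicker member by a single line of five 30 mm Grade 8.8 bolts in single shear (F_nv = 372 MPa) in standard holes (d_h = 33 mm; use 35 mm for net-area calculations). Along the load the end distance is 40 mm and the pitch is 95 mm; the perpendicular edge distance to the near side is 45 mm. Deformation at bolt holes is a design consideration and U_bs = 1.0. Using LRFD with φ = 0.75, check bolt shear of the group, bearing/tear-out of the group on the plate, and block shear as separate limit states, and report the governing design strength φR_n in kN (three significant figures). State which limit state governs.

Bolt shear: A_b = π·30²/4 = 706.9 mm²; R_n = 372 × 706.9 × 5 × 1 / 1000 = 1315 kN → 0.75 × 1315 = 986 kN.
Bearing: edge l_c = 23.5, r_n = 79.52 kN; interior l_c = 62, r_n = 203 kN; R_n = 79.52 + 4·203 = 891.7 kN → 669 kN.
Block shear: A_gv = 2520, A_nv = 1575, A_nt = 165 mm²; R_n = min(0.6F_uA_nv, 0.6F_yA_gv) + U_bs·F_u·A_nt = 521.7 kN → 391 kN.
Block shear governs: 391 kN.

391 kN (block shear governs)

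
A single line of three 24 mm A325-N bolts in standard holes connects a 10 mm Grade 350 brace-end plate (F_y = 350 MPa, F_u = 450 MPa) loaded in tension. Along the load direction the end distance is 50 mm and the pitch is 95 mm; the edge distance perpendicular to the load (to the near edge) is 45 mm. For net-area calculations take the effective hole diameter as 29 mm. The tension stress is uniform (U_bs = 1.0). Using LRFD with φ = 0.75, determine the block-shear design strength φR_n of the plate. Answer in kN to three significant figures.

442 kN

Shear plane L_v = 50 + 2·95 = 240 mm; A_gv = 240 × 10 = 2400 mm².
A_nv = (240 − 2.5·29) × 10 = 1675 mm².
A_nt = (45 − 0.5·29) × 10 = 305 mm².
0.6 F_u A_nv = 452.2 kN; 0.6 F_y A_gv = 504 kN → shear rupture governs the shear term.
R_n = 452.2 + 1.0 × 450 × 305 / 1000 = 589.5 kN.
Design strength φR_n = 0.75 × 589.5 = 442 kN.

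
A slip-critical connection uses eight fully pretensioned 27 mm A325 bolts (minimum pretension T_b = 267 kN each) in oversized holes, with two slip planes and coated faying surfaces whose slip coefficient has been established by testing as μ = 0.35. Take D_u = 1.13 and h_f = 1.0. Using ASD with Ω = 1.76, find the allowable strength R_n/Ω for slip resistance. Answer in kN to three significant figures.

R_n = μ · D_u · h_f · T_b · n_s · n_b = 0.35 × 1.13 × 1.0 × 267 × 2 × 8 = 1690 kN.
Allowable strength R_n/Ω = 1690 / 1.76 = 960 kN.

960 kN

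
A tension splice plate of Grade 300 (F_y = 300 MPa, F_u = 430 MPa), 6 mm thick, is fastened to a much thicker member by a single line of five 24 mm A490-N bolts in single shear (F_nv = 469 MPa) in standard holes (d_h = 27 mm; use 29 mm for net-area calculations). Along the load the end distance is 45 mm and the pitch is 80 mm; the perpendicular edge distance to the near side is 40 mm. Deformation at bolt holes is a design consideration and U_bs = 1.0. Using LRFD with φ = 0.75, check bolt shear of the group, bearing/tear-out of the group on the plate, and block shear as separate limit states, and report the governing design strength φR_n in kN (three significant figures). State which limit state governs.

Bolt shear: A_b = π·24²/4 = 452.4 mm²; R_n = 469 × 452.4 × 5 × 1 / 1000 = 1061 kN → 0.75 × 1061 = 796 kN.
Bearing: edge l_c = 31.5, r_n = 97.52 kN; interior l_c = 53, r_n = 148.6 kN; R_n = 97.52 + 4·148.6 = 692 kN → 519 kN.
Block shear: A_gv = 2190, A_nv = 1407, A_nt = 153 mm²; R_n = min(0.6F_uA_nv, 0.6F_yA_gv) + U_bs·F_u·A_nt = 428.8 kN → 322 kN.
Block shear governs: 322 kN.

322 kN (block shear governs)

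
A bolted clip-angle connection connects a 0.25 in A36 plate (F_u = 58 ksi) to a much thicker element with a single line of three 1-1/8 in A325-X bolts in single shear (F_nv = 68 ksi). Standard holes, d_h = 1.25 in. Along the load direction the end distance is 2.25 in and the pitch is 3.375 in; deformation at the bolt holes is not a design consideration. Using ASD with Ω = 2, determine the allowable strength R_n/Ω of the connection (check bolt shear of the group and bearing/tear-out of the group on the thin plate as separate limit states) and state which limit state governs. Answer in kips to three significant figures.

63.9 kips (bearing governs)

Bolt shear: A_b = π·1.125²/4 = 0.994 in²; R_n = 68 × 0.994 × 3 × 1 = 202.8 kips → 202.8 / 2 = 101 kips.
Bearing (1.5 l_c t F_u ≤ 3.0 d t F_u): upper limit = 3.0·1.125·0.25·58 = 48.94 kips.
  Edge l_c = 2.25 − 1.25/2 = 1.625 → r_n = 35.34 kips; interior l_c = 3.375 − 1.25 = 2.125 → r_n = 46.22 kips.
  R_n,bearing = 1·35.34 + 2·46.22 = 127.8 kips → 127.8 / 2 = 63.9 kips.
Bearing governs: 63.9 kips.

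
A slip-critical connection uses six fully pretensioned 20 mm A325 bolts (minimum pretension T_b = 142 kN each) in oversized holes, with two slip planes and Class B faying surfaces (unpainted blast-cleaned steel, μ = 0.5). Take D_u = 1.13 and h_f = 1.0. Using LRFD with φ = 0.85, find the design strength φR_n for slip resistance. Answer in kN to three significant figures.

818 kN

R_n = μ · D_u · h_f · T_b · n_s · n_b = 0.5 × 1.13 × 1.0 × 142 × 2 × 6 = 962.8 kN.
Design strength φR_n = 0.85 × 962.8 = 818 kN.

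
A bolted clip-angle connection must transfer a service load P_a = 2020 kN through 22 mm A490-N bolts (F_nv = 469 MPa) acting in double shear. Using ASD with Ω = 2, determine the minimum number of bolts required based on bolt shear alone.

12 bolts

A_b = π·22²/4 = 380.1 mm².
Per-bolt allowable strength R_n/Ω = 469 × 380.1 × 2 / 1000 / 2 = 178.3 kN.
n ≥ 2020 / 178.3 = 11.33 → use 12 bolts.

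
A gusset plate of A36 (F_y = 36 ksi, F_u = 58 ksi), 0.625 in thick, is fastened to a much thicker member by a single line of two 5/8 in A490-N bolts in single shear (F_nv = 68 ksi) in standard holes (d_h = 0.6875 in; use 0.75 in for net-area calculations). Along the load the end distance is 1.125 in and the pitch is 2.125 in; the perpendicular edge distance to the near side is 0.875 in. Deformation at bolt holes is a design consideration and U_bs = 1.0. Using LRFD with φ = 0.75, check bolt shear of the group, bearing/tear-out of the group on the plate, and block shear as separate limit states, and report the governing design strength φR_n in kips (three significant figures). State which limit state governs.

Bolt shear: A_b = π·0.625²/4 = 0.3068 in²; R_n = 68 × 0.3068 × 2 × 1 = 41.72 kips → 0.75 × 41.72 = 31.3 kips.
Bearing: edge l_c = 0.7812, r_n = 33.98 kips; interior l_c = 1.438, r_n = 54.38 kips; R_n = 33.98 + 1·54.38 = 88.36 kips → 66.3 kips.
Block shear: A_gv = 2.031, A_nv = 1.328, A_nt = 0.3125 in²; R_n = min(0.6F_uA_nv, 0.6F_yA_gv) + U_bs·F_u·A_nt = 62 kips → 46.5 kips.
Bolt shear governs: 31.3 kips.

31.3 kips (bolt shear governs)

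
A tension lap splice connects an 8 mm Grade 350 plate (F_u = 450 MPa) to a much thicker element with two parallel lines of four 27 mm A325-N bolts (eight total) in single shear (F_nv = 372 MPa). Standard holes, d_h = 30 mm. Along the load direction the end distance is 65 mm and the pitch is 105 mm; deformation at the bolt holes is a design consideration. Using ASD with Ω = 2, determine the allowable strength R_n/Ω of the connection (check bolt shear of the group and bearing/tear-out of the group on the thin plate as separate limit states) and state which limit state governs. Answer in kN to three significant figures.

Bolt shear: A_b = π·27²/4 = 572.6 mm²; R_n = 372 × 572.6 × 8 × 1 / 1000 = 1704 kN → 1704 / 2 = 852 kN.
Bearing (1.2 l_c t F_u ≤ 2.4 d t F_u): upper limit = 2.4·27·8·450 / 1000 = 233.3 kN.
  Edge l_c = 65 − 30/2 = 50 → r_n = 216 kN; interior l_c = 105 − 30 = 75 → r_n = 233.3 kN.
  R_n,bearing = 2·216 + 6·233.3 = 1832 kN → 1832 / 2 = 916 kN.
Bolt shear governs: 852 kN.

852 kN (bolt shear governs)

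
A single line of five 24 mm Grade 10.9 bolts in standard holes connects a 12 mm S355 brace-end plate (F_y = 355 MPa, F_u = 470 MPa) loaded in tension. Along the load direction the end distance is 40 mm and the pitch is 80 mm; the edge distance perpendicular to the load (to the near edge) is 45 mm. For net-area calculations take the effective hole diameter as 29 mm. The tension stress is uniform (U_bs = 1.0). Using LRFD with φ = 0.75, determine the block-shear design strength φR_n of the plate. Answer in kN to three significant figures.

711 kN

Shear plane L_v = 40 + 4·80 = 360 mm; A_gv = 360 × 12 = 4320 mm².
A_nv = (360 − 4.5·29) × 12 = 2754 mm².
A_nt = (45 − 0.5·29) × 12 = 366 mm².
0.6 F_u A_nv = 776.6 kN; 0.6 F_y A_gv = 920.2 kN → shear rupture governs the shear term.
R_n = 776.6 + 1.0 × 470 × 366 / 1000 = 948.6 kN.
Design strength φR_n = 0.75 × 948.6 = 711 kN.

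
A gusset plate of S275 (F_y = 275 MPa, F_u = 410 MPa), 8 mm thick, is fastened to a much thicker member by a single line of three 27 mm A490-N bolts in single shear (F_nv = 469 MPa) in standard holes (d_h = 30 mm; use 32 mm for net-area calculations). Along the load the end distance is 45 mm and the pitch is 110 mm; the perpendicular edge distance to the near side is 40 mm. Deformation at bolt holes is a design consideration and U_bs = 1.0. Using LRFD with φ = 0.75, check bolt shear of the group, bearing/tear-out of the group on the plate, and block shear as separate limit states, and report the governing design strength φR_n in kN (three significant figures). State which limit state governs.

321 kN (block shear governs)

Bolt shear: A_b = π·27²/4 = 572.6 mm²; R_n = 469 × 572.6 × 3 × 1 / 1000 = 805.6 kN → 0.75 × 805.6 = 604 kN.
Bearing: edge l_c = 30, r_n = 118.1 kN; interior l_c = 80, r_n = 212.5 kN; R_n = 118.1 + 2·212.5 = 543.2 kN → 407 kN.
Block shear: A_gv = 2120, A_nv = 1480, A_nt = 192 mm²; R_n = min(0.6F_uA_nv, 0.6F_yA_gv) + U_bs·F_u·A_nt = 428.5 kN → 321 kN.
Block shear governs: 321 kN.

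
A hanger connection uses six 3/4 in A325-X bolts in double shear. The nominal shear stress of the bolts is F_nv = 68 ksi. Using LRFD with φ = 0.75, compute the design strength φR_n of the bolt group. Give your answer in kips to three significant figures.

270 kips

A_b = π × 0.75² / 4 = 0.4418 in².
R_n = F_nv · A_b · n · n_s = 68 × 0.4418 × 6 × 2 = 360.5 kips.
Design strength φR_n = 0.75 × 360.5 = 270 kips.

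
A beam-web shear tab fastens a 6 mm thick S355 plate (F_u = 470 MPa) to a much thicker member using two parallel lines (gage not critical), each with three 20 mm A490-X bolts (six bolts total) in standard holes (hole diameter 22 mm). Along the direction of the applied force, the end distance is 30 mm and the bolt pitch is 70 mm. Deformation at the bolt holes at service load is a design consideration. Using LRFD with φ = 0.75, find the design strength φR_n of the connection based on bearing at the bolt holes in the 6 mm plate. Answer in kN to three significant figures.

Per bolt r_n = 1.2 l_c t F_u ≤ 2.4 d t F_u; upper limit = 2.4 × 20 × 6 × 470 / 1000 = 135.4 kN.
Edge bolt: l_c = 30 − 22/2 = 19 mm → 1.2 × 19 × 6 × 470 / 1000 = 64.3 → r_n = 64.3 kN.
Interior bolts: l_c = 70 − 22 = 48 mm → 1.2 × 48 × 6 × 470 / 1000 = 162.4 → r_n = 135.4 kN.
R_n = 2 × 64.3 + 4 × 135.4 = 670 kN.
Design strength φR_n = 0.75 × 670 = 503 kN.

503 kN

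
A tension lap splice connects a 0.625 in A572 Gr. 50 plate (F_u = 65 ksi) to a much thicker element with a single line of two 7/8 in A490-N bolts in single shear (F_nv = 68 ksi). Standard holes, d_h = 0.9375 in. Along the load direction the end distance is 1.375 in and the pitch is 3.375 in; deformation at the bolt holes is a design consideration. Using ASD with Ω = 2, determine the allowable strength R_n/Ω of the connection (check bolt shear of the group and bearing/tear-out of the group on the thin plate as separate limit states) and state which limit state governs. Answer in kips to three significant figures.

40.9 kips (bolt shear governs)

Bolt shear: A_b = π·0.875²/4 = 0.6013 in²; R_n = 68 × 0.6013 × 2 × 1 = 81.78 kips → 81.78 / 2 = 40.9 kips.
Bearing (1.2 l_c t F_u ≤ 2.4 d t F_u): upper limit = 2.4·0.875·0.625·65 = 85.31 kips.
  Edge l_c = 1.375 − 0.9375/2 = 0.9062 → r_n = 44.18 kips; interior l_c = 3.375 − 0.9375 = 2.438 → r_n = 85.31 kips.
  R_n,bearing = 1·44.18 + 1·85.31 = 129.5 kips → 129.5 / 2 = 64.7 kips.
Bolt shear governs: 40.9 kips.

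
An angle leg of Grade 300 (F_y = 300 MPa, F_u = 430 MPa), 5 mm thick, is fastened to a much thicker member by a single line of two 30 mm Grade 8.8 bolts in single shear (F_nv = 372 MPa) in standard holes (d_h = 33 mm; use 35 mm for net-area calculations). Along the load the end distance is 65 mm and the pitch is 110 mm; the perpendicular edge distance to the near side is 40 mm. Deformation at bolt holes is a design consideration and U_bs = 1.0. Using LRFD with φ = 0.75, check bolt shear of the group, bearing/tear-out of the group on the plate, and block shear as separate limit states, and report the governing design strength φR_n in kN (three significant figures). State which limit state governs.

Bolt shear: A_b = π·30²/4 = 706.9 mm²; R_n = 372 × 706.9 × 2 × 1 / 1000 = 525.9 kN → 0.75 × 525.9 = 394 kN.
Bearing: edge l_c = 48.5, r_n = 125.1 kN; interior l_c = 77, r_n = 154.8 kN; R_n = 125.1 + 1·154.8 = 279.9 kN → 210 kN.
Block shear: A_gv = 875, A_nv = 612.5, A_nt = 112.5 mm²; R_n = min(0.6F_uA_nv, 0.6F_yA_gv) + U_bs·F_u·A_nt = 205.9 kN → 154 kN.
Block shear governs: 154 kN.

154 kN (block shear governs)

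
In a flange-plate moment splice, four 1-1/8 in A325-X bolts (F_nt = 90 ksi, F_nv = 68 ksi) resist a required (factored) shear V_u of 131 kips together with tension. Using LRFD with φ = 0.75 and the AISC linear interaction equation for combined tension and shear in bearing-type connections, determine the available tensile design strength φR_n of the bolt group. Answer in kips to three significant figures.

176 kips

A_b = π·1.125²/4 = 0.994 in²; f_rv = 131 / (4 × 0.994) = 32.95 ksi.
F'_nt = 1.3 F_nt − (F_nt / φF_nv) f_rv = 1.3·90 − (90/(0.75·68))·32.95 = 58.86 ksi, capped at F_nt → F'_nt = 58.86 ksi.
R_n = F'_nt · A_b · n = 58.86 × 0.994 × 4 = 234 kips.
Design strength φR_n = 0.75 × 234 = 176 kips.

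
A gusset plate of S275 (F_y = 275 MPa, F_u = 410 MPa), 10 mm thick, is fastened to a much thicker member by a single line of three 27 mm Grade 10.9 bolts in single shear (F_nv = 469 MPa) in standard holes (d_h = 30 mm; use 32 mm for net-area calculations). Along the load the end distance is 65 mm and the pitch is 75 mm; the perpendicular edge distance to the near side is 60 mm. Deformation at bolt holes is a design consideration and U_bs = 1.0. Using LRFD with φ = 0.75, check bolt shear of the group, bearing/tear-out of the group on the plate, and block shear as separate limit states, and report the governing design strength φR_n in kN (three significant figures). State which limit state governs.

Bolt shear: A_b = π·27²/4 = 572.6 mm²; R_n = 469 × 572.6 × 3 × 1 / 1000 = 805.6 kN → 0.75 × 805.6 = 604 kN.
Bearing: edge l_c = 50, r_n = 246 kN; interior l_c = 45, r_n = 221.4 kN; R_n = 246 + 2·221.4 = 688.8 kN → 517 kN.
Block shear: A_gv = 2150, A_nv = 1350, A_nt = 440 mm²; R_n = min(0.6F_uA_nv, 0.6F_yA_gv) + U_bs·F_u·A_nt = 512.5 kN → 384 kN.
Block shear governs: 384 kN.

384 kN (block shear governs)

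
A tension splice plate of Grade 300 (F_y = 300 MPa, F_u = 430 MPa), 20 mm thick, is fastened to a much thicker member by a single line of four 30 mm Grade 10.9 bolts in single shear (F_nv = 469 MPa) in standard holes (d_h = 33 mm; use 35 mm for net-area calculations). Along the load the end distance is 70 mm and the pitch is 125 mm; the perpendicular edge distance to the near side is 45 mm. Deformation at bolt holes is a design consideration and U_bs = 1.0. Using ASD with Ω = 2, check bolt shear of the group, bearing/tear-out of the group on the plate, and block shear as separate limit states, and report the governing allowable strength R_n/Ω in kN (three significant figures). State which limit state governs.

663 kN (bolt shear governs)

Bolt shear: A_b = π·30²/4 = 706.9 mm²; R_n = 469 × 706.9 × 4 × 1 / 1000 = 1326 kN → 1326 / 2 = 663 kN.
Bearing: edge l_c = 53.5, r_n = 552.1 kN; interior l_c = 92, r_n = 619.2 kN; R_n = 552.1 + 3·619.2 = 2410 kN → 1200 kN.
Block shear: A_gv = 8900, A_nv = 6450, A_nt = 550 mm²; R_n = min(0.6F_uA_nv, 0.6F_yA_gv) + U_bs·F_u·A_nt = 1838 kN → 919 kN.
Bolt shear governs: 663 kN.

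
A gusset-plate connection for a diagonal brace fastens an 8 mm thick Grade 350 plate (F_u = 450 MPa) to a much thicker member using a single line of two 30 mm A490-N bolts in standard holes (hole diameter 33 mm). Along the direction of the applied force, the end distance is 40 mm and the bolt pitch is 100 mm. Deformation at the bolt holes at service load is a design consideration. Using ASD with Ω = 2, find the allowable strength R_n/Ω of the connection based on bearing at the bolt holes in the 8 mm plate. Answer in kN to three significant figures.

180 kN

Per bolt r_n = 1.2 l_c t F_u ≤ 2.4 d t F_u; upper limit = 2.4 × 30 × 8 × 450 / 1000 = 259.2 kN.
Edge bolt: l_c = 40 − 33/2 = 23.5 mm → 1.2 × 23.5 × 8 × 450 / 1000 = 101.5 → r_n = 101.5 kN.
Interior bolts: l_c = 100 − 33 = 67 mm → 1.2 × 67 × 8 × 450 / 1000 = 289.4 → r_n = 259.2 kN.
R_n = 1 × 101.5 + 1 × 259.2 = 360.7 kN.
Allowable strength R_n/Ω = 360.7 / 2 = 180 kN.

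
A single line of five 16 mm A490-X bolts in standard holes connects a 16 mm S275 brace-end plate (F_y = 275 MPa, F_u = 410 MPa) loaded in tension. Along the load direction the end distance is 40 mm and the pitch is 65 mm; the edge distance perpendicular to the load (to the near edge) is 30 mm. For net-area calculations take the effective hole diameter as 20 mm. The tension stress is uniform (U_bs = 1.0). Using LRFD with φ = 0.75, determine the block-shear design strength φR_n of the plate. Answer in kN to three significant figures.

Shear plane L_v = 40 + 4·65 = 300 mm; A_gv = 300 × 16 = 4800 mm².
A_nv = (300 − 4.5·20) × 16 = 3360 mm².
A_nt = (30 − 0.5·20) × 16 = 320 mm².
0.6 F_u A_nv = 826.6 kN; 0.6 F_y A_gv = 792 kN → shear yielding governs the shear term.
R_n = 792 + 1.0 × 410 × 320 / 1000 = 923.2 kN.
Design strength φR_n = 0.75 × 923.2 = 692 kN.

692 kN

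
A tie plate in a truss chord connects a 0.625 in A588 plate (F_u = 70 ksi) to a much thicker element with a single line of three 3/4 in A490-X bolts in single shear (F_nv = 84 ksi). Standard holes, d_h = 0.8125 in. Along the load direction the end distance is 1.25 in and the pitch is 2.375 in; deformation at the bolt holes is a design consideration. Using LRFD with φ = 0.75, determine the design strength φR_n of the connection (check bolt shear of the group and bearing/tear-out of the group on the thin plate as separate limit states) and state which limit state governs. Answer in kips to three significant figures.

Bolt shear: A_b = π·0.75²/4 = 0.4418 in²; R_n = 84 × 0.4418 × 3 × 1 = 111.3 kips → 0.75 × 111.3 = 83.5 kips.
Bearing (1.2 l_c t F_u ≤ 2.4 d t F_u): upper limit = 2.4·0.75·0.625·70 = 78.75 kips.
  Edge l_c = 1.25 − 0.8125/2 = 0.8438 → r_n = 44.3 kips; interior l_c = 2.375 − 0.8125 = 1.562 → r_n = 78.75 kips.
  R_n,bearing = 1·44.3 + 2·78.75 = 201.8 kips → 0.75 × 201.8 = 151 kips.
Bolt shear governs: 83.5 kips.

83.5 kips (bolt shear governs)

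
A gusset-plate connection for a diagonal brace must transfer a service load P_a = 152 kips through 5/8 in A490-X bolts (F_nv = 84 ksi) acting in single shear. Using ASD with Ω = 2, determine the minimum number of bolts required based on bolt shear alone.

A_b = π·0.625²/4 = 0.3068 in².
Per-bolt allowable strength R_n/Ω = 84 × 0.3068 × 1 / 2 = 12.89 kips.
n ≥ 152 / 12.89 = 11.8 → use 12 bolts.

12 bolts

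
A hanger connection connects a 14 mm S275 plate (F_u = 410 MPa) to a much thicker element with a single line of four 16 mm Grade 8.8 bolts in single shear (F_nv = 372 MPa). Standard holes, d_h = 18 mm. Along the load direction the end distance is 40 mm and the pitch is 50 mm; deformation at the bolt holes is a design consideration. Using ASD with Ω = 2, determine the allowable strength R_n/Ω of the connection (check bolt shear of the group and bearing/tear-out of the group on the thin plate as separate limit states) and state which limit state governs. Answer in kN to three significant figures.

Bolt shear: A_b = π·16²/4 = 201.1 mm²; R_n = 372 × 201.1 × 4 × 1 / 1000 = 299.2 kN → 299.2 / 2 = 150 kN.
Bearing (1.2 l_c t F_u ≤ 2.4 d t F_u): upper limit = 2.4·16·14·410 / 1000 = 220.4 kN.
  Edge l_c = 40 − 18/2 = 31 → r_n = 213.5 kN; interior l_c = 50 − 18 = 32 → r_n = 220.4 kN.
  R_n,bearing = 1·213.5 + 3·220.4 = 874.8 kN → 874.8 / 2 = 437 kN.
Bolt shear governs: 150 kN.

150 kN (bolt shear governs)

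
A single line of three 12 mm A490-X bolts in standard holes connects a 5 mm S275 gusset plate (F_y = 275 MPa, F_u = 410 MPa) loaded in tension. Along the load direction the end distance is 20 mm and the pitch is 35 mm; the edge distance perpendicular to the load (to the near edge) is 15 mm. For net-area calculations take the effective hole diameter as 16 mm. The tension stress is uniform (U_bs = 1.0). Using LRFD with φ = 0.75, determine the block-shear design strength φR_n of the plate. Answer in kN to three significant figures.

56.9 kN

Shear plane L_v = 20 + 2·35 = 90 mm; A_gv = 90 × 5 = 450 mm².
A_nv = (90 − 2.5·16) × 5 = 250 mm².
A_nt = (15 − 0.5·16) × 5 = 35 mm².
0.6 F_u A_nv = 61.5 kN; 0.6 F_y A_gv = 74.25 kN → shear rupture governs the shear term.
R_n = 61.5 + 1.0 × 410 × 35 / 1000 = 75.85 kN.
Design strength φR_n = 0.75 × 75.85 = 56.9 kN.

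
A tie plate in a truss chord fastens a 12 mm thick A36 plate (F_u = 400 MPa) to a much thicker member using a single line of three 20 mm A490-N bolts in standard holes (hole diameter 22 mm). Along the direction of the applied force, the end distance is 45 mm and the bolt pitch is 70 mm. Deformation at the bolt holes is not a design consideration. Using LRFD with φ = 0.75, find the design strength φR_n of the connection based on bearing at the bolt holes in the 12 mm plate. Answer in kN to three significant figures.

616 kN

Per bolt r_n = 1.5 l_c t F_u ≤ 3.0 d t F_u; upper limit = 3.0 × 20 × 12 × 400 / 1000 = 288 kN.
Edge bolt: l_c = 45 − 22/2 = 34 mm → 1.5 × 34 × 12 × 400 / 1000 = 244.8 → r_n = 244.8 kN.
Interior bolts: l_c = 70 − 22 = 48 mm → 1.5 × 48 × 12 × 400 / 1000 = 345.6 → r_n = 288 kN.
R_n = 1 × 244.8 + 2 × 288 = 820.8 kN.
Design strength φR_n = 0.75 × 820.8 = 616 kN.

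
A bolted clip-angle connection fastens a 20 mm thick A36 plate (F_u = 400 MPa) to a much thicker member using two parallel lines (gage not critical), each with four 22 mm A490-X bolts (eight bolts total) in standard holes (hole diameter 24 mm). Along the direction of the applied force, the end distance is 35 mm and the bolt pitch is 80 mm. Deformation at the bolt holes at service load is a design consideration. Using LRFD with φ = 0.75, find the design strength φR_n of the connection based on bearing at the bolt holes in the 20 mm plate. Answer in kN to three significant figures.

Per bolt r_n = 1.2 l_c t F_u ≤ 2.4 d t F_u; upper limit = 2.4 × 22 × 20 × 400 / 1000 = 422.4 kN.
Edge bolt: l_c = 35 − 24/2 = 23 mm → 1.2 × 23 × 20 × 400 / 1000 = 220.8 → r_n = 220.8 kN.
Interior bolts: l_c = 80 − 24 = 56 mm → 1.2 × 56 × 20 × 400 / 1000 = 537.6 → r_n = 422.4 kN.
R_n = 2 × 220.8 + 6 × 422.4 = 2976 kN.
Design strength φR_n = 0.75 × 2976 = 2230 kN.

2230 kN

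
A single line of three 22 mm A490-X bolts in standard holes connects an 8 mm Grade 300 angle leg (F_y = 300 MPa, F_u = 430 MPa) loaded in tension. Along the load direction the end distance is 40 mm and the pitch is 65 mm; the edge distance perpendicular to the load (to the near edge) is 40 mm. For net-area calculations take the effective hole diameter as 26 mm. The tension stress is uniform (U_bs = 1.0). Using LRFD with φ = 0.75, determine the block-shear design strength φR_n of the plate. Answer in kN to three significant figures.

Shear plane L_v = 40 + 2·65 = 170 mm; A_gv = 170 × 8 = 1360 mm².
A_nv = (170 − 2.5·26) × 8 = 840 mm².
A_nt = (40 − 0.5·26) × 8 = 216 mm².
0.6 F_u A_nv = 216.7 kN; 0.6 F_y A_gv = 244.8 kN → shear rupture governs the shear term.
R_n = 216.7 + 1.0 × 430 × 216 / 1000 = 309.6 kN.
Design strength φR_n = 0.75 × 309.6 = 232 kN.

232 kN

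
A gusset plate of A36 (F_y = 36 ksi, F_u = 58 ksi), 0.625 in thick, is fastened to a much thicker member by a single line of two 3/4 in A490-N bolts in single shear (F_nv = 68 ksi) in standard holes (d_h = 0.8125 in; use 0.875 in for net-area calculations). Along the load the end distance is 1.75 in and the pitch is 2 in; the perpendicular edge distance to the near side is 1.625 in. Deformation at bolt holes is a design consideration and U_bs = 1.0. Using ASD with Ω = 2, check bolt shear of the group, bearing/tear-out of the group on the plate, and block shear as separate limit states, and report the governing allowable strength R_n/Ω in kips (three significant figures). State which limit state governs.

30 kips (bolt shear governs)

Bolt shear: A_b = π·0.75²/4 = 0.4418 in²; R_n = 68 × 0.4418 × 2 × 1 = 60.08 kips → 60.08 / 2 = 30 kips.
Bearing: edge l_c = 1.344, r_n = 58.45 kips; interior l_c = 1.188, r_n = 51.66 kips; R_n = 58.45 + 1·51.66 = 110.1 kips → 55.1 kips.
Block shear: A_gv = 2.344, A_nv = 1.523, A_nt = 0.7422 in²; R_n = min(0.6F_uA_nv, 0.6F_yA_gv) + U_bs·F_u·A_nt = 93.67 kips → 46.8 kips.
Bolt shear governs: 30 kips.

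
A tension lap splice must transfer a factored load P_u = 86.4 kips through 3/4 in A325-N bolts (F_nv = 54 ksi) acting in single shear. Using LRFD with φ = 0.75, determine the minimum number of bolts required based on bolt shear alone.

5 bolts

A_b = π·0.75²/4 = 0.4418 in².
Per-bolt design strength φR_n = 0.75 × 54 × 0.4418 × 1 = 17.89 kips.
n ≥ 86.4 / 17.89 = 4.829 → use 5 bolts.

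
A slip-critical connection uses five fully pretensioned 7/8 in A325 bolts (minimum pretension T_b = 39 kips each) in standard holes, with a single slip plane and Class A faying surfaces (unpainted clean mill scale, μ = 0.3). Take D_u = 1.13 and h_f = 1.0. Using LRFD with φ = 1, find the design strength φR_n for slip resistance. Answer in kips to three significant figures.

R_n = μ · D_u · h_f · T_b · n_s · n_b = 0.3 × 1.13 × 1.0 × 39 × 1 × 5 = 66.1 kips.
Design strength φR_n = 1 × 66.1 = 66.1 kips.

66.1 kips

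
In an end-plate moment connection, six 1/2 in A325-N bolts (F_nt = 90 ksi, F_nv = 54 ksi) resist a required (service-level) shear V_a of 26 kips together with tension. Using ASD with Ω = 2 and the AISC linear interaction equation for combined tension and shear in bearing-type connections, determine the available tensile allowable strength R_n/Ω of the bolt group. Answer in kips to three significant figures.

25.6 kips

A_b = π·0.5²/4 = 0.1963 in²; f_rv = 26 / (6 × 0.1963) = 22.07 ksi.
F'_nt = 1.3 F_nt − (Ω F_nt / F_nv) f_rv = 1.3·90 − (2·90/54)·22.07 = 43.44 ksi, capped at F_nt → F'_nt = 43.44 ksi.
R_n = F'_nt · A_b · n = 43.44 × 0.1963 × 6 = 51.17 kips.
Allowable strength R_n/Ω = 51.17 / 2 = 25.6 kips.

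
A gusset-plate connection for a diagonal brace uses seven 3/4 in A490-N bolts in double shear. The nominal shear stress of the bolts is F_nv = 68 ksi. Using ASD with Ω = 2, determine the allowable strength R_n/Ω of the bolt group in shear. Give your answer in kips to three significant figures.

210 kips

A_b = π × 0.75² / 4 = 0.4418 in².
R_n = F_nv · A_b · n · n_s = 68 × 0.4418 × 7 × 2 = 420.6 kips.
Allowable strength R_n/Ω = 420.6 / 2 = 210 kips.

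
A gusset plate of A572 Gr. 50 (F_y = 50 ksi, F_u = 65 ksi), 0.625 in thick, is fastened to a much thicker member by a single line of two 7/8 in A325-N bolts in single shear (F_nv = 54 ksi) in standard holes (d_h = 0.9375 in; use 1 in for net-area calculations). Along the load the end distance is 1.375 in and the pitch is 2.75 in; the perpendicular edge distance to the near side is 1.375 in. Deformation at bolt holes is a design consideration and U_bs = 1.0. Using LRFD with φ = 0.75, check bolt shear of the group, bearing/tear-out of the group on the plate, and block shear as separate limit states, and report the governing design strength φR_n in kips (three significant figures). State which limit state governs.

Bolt shear: A_b = π·0.875²/4 = 0.6013 in²; R_n = 54 × 0.6013 × 2 × 1 = 64.94 kips → 0.75 × 64.94 = 48.7 kips.
Bearing: edge l_c = 0.9062, r_n = 44.18 kips; interior l_c = 1.812, r_n = 85.31 kips; R_n = 44.18 + 1·85.31 = 129.5 kips → 97.1 kips.
Block shear: A_gv = 2.578, A_nv = 1.641, A_nt = 0.5469 in²; R_n = min(0.6F_uA_nv, 0.6F_yA_gv) + U_bs·F_u·A_nt = 99.53 kips → 74.6 kips.
Bolt shear governs: 48.7 kips.

48.7 kips (bolt shear governs)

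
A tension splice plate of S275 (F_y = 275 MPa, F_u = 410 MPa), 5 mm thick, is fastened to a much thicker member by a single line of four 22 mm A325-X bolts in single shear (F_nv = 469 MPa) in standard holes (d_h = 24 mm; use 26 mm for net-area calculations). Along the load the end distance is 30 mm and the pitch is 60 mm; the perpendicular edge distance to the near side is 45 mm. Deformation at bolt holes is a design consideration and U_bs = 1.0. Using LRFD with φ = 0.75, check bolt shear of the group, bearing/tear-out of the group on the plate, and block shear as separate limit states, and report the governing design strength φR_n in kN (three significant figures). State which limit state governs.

Bolt shear: A_b = π·22²/4 = 380.1 mm²; R_n = 469 × 380.1 × 4 × 1 / 1000 = 713.1 kN → 0.75 × 713.1 = 535 kN.
Bearing: edge l_c = 18, r_n = 44.28 kN; interior l_c = 36, r_n = 88.56 kN; R_n = 44.28 + 3·88.56 = 310 kN → 232 kN.
Block shear: A_gv = 1050, A_nv = 595, A_nt = 160 mm²; R_n = min(0.6F_uA_nv, 0.6F_yA_gv) + U_bs·F_u·A_nt = 212 kN → 159 kN.
Block shear governs: 159 kN.

159 kN (block shear governs)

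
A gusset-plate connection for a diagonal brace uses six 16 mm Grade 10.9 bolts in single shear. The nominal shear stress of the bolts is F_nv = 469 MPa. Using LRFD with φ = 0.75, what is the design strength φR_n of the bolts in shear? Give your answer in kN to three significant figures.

A_b = π × 16² / 4 = 201.1 mm².
R_n = F_nv · A_b · n · n_s = 469 × 201.1 × 6 × 1 / 1000 = 565.8 kN.
Design strength φR_n = 0.75 × 565.8 = 424 kN.

424 kN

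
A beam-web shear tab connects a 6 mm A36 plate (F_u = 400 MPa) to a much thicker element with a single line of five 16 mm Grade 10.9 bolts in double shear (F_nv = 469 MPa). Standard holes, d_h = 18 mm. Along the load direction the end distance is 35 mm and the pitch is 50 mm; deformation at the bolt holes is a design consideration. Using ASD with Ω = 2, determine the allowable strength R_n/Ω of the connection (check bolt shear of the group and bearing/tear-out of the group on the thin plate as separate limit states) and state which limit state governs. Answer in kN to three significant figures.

222 kN (bearing governs)

Bolt shear: A_b = π·16²/4 = 201.1 mm²; R_n = 469 × 201.1 × 5 × 2 / 1000 = 943 kN → 943 / 2 = 471 kN.
Bearing (1.2 l_c t F_u ≤ 2.4 d t F_u): upper limit = 2.4·16·6·400 / 1000 = 92.16 kN.
  Edge l_c = 35 − 18/2 = 26 → r_n = 74.88 kN; interior l_c = 50 − 18 = 32 → r_n = 92.16 kN.
  R_n,bearing = 1·74.88 + 4·92.16 = 443.5 kN → 443.5 / 2 = 222 kN.
Bearing governs: 222 kN.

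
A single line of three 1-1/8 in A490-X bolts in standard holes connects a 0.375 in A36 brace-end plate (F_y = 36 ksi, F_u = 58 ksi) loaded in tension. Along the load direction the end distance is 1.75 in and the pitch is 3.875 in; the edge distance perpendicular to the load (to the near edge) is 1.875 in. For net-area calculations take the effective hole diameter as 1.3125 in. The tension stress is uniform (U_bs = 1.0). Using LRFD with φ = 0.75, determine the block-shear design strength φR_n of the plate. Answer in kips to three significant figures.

Shear plane L_v = 1.75 + 2·3.875 = 9.5 in; A_gv = 9.5 × 0.375 = 3.562 in².
A_nv = (9.5 − 2.5·1.3125) × 0.375 = 2.332 in².
A_nt = (1.875 − 0.5·1.3125) × 0.375 = 0.457 in².
0.6 F_u A_nv = 81.15 kips; 0.6 F_y A_gv = 76.95 kips → shear yielding governs the shear term.
R_n = 76.95 + 1.0 × 58 × 0.457 = 103.5 kips.
Design strength φR_n = 0.75 × 103.5 = 77.6 kips.

77.6 kips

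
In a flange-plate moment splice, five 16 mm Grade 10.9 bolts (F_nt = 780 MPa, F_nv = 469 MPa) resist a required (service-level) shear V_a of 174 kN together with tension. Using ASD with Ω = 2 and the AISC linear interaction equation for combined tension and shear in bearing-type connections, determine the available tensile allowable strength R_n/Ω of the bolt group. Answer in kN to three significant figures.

220 kN

A_b = π·16²/4 = 201.1 mm²; f_rv = 174 × 1000 / (5 × 201.1) = 173.1 MPa.
F'_nt = 1.3 F_nt − (Ω F_nt / F_nv) f_rv = 1.3·780 − (2·780/469)·173.1 = 438.3 MPa, capped at F_nt → F'_nt = 438.3 MPa.
R_n = F'_nt · A_b · n = 438.3 × 201.1 × 5 / 1000 = 440.6 kN.
Allowable strength R_n/Ω = 440.6 / 2 = 220 kN.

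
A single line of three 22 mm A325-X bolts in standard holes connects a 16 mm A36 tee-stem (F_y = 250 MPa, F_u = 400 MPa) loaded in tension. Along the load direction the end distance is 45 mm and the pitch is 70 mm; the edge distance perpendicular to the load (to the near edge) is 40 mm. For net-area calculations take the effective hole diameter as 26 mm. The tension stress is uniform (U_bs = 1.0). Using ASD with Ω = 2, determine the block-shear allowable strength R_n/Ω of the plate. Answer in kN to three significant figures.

308 kN

Shear plane L_v = 45 + 2·70 = 185 mm; A_gv = 185 × 16 = 2960 mm².
A_nv = (185 − 2.5·26) × 16 = 1920 mm².
A_nt = (40 − 0.5·26) × 16 = 432 mm².
0.6 F_u A_nv = 460.8 kN; 0.6 F_y A_gv = 444 kN → shear yielding governs the shear term.
R_n = 444 + 1.0 × 400 × 432 / 1000 = 616.8 kN.
Allowable strength R_n/Ω = 616.8 / 2 = 308 kN.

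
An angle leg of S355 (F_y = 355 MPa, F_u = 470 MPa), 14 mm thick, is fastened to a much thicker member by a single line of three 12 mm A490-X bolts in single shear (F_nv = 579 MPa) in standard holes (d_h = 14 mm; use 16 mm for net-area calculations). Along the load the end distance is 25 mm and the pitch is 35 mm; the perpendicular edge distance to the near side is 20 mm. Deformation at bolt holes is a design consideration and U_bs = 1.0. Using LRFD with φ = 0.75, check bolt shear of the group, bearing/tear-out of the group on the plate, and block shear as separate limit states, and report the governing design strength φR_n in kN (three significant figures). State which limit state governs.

Bolt shear: A_b = π·12²/4 = 113.1 mm²; R_n = 579 × 113.1 × 3 × 1 / 1000 = 196.5 kN → 0.75 × 196.5 = 147 kN.
Bearing: edge l_c = 18, r_n = 142.1 kN; interior l_c = 21, r_n = 165.8 kN; R_n = 142.1 + 2·165.8 = 473.8 kN → 355 kN.
Block shear: A_gv = 1330, A_nv = 770, A_nt = 168 mm²; R_n = min(0.6F_uA_nv, 0.6F_yA_gv) + U_bs·F_u·A_nt = 296.1 kN → 222 kN.
Bolt shear governs: 147 kN.

147 kN (bolt shear governs)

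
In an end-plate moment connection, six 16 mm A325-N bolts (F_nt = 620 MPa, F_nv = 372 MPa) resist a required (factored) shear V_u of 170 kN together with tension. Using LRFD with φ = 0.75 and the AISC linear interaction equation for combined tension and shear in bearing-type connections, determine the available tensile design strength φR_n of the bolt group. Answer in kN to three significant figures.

446 kN

A_b = π·16²/4 = 201.1 mm²; f_rv = 170 × 1000 / (6 × 201.1) = 140.9 MPa.
F'_nt = 1.3 F_nt − (F_nt / φF_nv) f_rv = 1.3·620 − (620/(0.75·372))·140.9 = 492.8 MPa, capped at F_nt → F'_nt = 492.8 MPa.
R_n = F'_nt · A_b · n = 492.8 × 201.1 × 6 / 1000 = 594.6 kN.
Design strength φR_n = 0.75 × 594.6 = 446 kN.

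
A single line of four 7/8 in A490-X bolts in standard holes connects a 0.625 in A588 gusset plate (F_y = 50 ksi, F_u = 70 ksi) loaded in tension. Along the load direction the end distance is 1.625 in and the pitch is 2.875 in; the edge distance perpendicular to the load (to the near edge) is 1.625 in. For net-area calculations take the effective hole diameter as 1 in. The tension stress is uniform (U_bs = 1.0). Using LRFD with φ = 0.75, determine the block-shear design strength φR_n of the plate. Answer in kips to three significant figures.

170 kips

Shear plane L_v = 1.625 + 3·2.875 = 10.25 in; A_gv = 10.25 × 0.625 = 6.406 in².
A_nv = (10.25 − 3.5·1) × 0.625 = 4.219 in².
A_nt = (1.625 − 0.5·1) × 0.625 = 0.7031 in².
0.6 F_u A_nv = 177.2 kips; 0.6 F_y A_gv = 192.2 kips → shear rupture governs the shear term.
R_n = 177.2 + 1.0 × 70 × 0.7031 = 226.4 kips.
Design strength φR_n = 0.75 × 226.4 = 170 kips.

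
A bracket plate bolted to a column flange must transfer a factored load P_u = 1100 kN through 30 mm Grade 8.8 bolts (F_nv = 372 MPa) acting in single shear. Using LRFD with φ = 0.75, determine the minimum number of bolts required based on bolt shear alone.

6 bolts

A_b = π·30²/4 = 706.9 mm².
Per-bolt design strength φR_n = 0.75 × 372 × 706.9 × 1 / 1000 = 197.2 kN.
n ≥ 1100 / 197.2 = 5.578 → use 6 bolts.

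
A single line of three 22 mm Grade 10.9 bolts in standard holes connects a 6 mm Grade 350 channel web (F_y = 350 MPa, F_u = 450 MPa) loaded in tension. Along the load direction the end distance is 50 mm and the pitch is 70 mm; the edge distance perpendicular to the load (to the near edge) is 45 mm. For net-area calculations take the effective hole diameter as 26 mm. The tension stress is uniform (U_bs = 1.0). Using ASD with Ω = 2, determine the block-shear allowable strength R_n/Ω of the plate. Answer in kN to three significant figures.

Shear plane L_v = 50 + 2·70 = 190 mm; A_gv = 190 × 6 = 1140 mm².
A_nv = (190 − 2.5·26) × 6 = 750 mm².
A_nt = (45 − 0.5·26) × 6 = 192 mm².
0.6 F_u A_nv = 202.5 kN; 0.6 F_y A_gv = 239.4 kN → shear rupture governs the shear term.
R_n = 202.5 + 1.0 × 450 × 192 / 1000 = 288.9 kN.
Allowable strength R_n/Ω = 288.9 / 2 = 144 kN.

144 kN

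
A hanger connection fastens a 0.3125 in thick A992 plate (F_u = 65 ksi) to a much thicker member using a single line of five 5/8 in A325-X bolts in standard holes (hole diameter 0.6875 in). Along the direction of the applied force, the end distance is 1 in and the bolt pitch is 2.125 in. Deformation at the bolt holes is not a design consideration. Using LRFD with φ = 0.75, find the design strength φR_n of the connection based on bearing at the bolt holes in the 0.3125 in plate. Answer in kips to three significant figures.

129 kips

Per bolt r_n = 1.5 l_c t F_u ≤ 3.0 d t F_u; upper limit = 3.0 × 0.625 × 0.3125 × 65 = 38.09 kips.
Edge bolt: l_c = 1 − 0.6875/2 = 0.6562 in → 1.5 × 0.6562 × 0.3125 × 65 = 20 → r_n = 20 kips.
Interior bolts: l_c = 2.125 − 0.6875 = 1.438 in → 1.5 × 1.438 × 0.3125 × 65 = 43.8 → r_n = 38.09 kips.
R_n = 1 × 20 + 4 × 38.09 = 172.3 kips.
Design strength φR_n = 0.75 × 172.3 = 129 kips.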